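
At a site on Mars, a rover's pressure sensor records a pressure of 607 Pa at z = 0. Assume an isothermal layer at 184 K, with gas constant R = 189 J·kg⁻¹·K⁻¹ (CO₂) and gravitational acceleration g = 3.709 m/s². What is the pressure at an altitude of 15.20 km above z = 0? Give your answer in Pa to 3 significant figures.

P ≈ 120 Pa

Scale height: H = RT/g = 189 × 184 / 3.709 = 9376.1 m.
Barometric formula: P = P₀ exp(−z/H).
z/H = 15200/9376.1 = 1.6211; exp(−1.6211) = 0.19768.
P = 607 × 0.19768 = 119.99 Pa.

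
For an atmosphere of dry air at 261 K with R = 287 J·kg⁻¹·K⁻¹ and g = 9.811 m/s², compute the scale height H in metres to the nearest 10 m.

The scale height of an isothermal atmosphere is H = RT/g.
H = 287 × 261 / 9.811 = 74907/9.811 = 7635.0 m.

H ≈ 7640 m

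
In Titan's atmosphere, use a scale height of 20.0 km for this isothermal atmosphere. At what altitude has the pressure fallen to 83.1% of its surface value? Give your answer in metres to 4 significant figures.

z ≈ 3703 m

Set P/P₀ = exp(−z/H) = 0.831, so z = −H ln(0.831).
−ln(0.831) = 0.18513; z = 20000 × 0.18513 = 3702.6 m.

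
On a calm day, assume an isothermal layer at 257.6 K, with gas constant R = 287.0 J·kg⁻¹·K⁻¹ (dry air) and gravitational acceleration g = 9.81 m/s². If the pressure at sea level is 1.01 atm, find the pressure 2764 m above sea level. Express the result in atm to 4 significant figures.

P ≈ 0.6999 atm

Scale height: H = RT/g = 287.0 × 257.6 / 9.81 = 7536.3 m.
Barometric formula: P = P₀ exp(−z/H).
z/H = 2764.0/7536.3 = 0.36676; exp(−0.36676) = 0.69298.
P = 1.01 × 0.69298 = 0.69991 atm.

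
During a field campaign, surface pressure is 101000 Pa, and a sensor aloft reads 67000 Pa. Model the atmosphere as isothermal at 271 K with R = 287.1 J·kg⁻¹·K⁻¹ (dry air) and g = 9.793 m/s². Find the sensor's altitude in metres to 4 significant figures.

Scale height: H = RT/g = 287.1 × 271 / 9.793 = 7944.9 m.
Invert the barometric formula: z = H ln(P₀/P).
P₀/P = 101000/67000 = 1.5075; ln(1.5075) = 0.41045.
z = 7944.9 × 0.41045 = 3261.0 m.

z ≈ 3261 m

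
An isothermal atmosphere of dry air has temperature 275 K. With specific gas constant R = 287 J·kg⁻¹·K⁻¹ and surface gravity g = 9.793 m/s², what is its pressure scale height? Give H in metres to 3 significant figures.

The scale height of an isothermal atmosphere is H = RT/g.
H = 287 × 275 / 9.793 = 78925/9.793 = 8059.3 m.

H ≈ 8060 m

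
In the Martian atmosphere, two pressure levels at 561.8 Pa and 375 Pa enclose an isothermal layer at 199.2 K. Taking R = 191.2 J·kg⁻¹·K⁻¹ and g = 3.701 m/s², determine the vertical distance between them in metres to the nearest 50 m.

Δz ≈ 4150 m

Hypsometric equation: Δz = (R T̄/g) ln(P₁/P₂).
R T̄/g = 191.2 × 199.2 / 3.701 = 10291 m.
ln(561.8/375) = ln(1.4981) = 0.40420.
Δz = 10291 × 0.40420 = 4159.6 m.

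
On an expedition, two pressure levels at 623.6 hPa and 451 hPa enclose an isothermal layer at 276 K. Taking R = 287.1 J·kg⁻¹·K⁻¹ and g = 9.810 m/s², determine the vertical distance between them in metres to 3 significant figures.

Δz ≈ 2620 m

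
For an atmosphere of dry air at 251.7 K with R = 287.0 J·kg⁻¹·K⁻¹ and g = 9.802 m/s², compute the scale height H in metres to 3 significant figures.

H ≈ 7370 m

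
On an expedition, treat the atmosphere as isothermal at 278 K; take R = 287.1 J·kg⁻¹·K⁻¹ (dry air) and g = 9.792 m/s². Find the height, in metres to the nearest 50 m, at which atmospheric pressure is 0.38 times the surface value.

Scale height: H = RT/g = 287.1 × 278 / 9.792 = 8150.9 m.
Set P/P₀ = exp(−z/H) = 0.38, so z = −H ln(0.38).
−ln(0.38) = 0.96758; z = 8150.9 × 0.96758 = 7886.6 m.

z ≈ 7900 m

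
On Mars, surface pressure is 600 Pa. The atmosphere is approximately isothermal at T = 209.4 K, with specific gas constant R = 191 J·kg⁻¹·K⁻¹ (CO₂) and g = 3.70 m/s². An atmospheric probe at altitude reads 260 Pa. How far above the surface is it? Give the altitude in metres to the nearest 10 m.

Scale height: H = RT/g = 191 × 209.4 / 3.70 = 10810 m.
Invert the barometric formula: z = H ln(P₀/P).
P₀/P = 600/260 = 2.3077; ln(2.3077) = 0.83625.
z = 10810 × 0.83625 = 9039.9 m.

z ≈ 9040 m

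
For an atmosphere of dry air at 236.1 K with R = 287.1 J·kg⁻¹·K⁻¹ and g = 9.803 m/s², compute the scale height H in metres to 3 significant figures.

The scale height of an isothermal atmosphere is H = RT/g.
H = 287.1 × 236.1 / 9.803 = 67784/9.803 = 6914.6 m.

H ≈ 6910 m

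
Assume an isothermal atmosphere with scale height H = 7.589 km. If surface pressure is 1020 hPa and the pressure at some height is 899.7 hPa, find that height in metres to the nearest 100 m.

z ≈ 1000 m

Invert the barometric formula: z = H ln(P₀/P).
P₀/P = 1020/899.7 = 1.1337; ln(1.1337) = 0.12549.
z = 7589.0 × 0.12549 = 952.34 m.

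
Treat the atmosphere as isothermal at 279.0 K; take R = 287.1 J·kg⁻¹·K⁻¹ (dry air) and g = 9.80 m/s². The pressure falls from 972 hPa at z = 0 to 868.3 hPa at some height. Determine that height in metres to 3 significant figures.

Scale height: H = RT/g = 287.1 × 279.0 / 9.80 = 8173.6 m.
Invert the barometric formula: z = H ln(P₀/P).
P₀/P = 972/868.3 = 1.1194; ln(1.1194) = 0.11279.
z = 8173.6 × 0.11279 = 921.90 m.

z ≈ 922 m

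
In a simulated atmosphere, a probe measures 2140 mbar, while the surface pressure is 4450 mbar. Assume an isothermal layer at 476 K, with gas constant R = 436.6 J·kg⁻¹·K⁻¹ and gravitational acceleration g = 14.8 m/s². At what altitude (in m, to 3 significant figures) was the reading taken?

Scale height: H = RT/g = 436.6 × 476 / 14.8 = 14042 m.
Invert the barometric formula: z = H ln(P₀/P).
P₀/P = 4450/2140 = 2.0794; ln(2.0794) = 0.73208.
z = 14042 × 0.73208 = 10280 m.

z ≈ 10300 m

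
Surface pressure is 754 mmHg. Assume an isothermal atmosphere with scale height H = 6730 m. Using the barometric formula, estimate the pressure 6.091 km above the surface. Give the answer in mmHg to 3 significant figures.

Barometric formula: P = P₀ exp(−z/H).
z/H = 6091.0/6730.0 = 0.90505; exp(−0.90505) = 0.40452.
P = 754 × 0.40452 = 305.01 mmHg.

P ≈ 305 mmHg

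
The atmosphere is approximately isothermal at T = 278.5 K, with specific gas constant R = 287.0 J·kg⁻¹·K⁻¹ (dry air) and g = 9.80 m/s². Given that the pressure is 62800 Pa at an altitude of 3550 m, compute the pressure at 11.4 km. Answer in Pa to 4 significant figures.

P ≈ 23990 Pa

Scale height: H = RT/g = 287.0 × 278.5 / 9.80 = 8156.1 m.
Between two levels, P₂ = P₁ exp(−Δz/H) with Δz = z₂ − z₁.
Δz = 11400 − 3550.0 = 7850.0 m; Δz/H = 7850.0/8156.1 = 0.96247.
P₂ = 62800 × exp(−0.96247) = 62800 × 0.38195 = 23986 Pa.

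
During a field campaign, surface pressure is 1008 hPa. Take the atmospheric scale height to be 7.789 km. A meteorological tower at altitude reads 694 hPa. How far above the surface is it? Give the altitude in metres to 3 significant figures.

z ≈ 2910 m

Invert the barometric formula: z = H ln(P₀/P).
P₀/P = 1008/694 = 1.4524; ln(1.4524) = 0.37322.
z = 7789.0 × 0.37322 = 2907.0 m.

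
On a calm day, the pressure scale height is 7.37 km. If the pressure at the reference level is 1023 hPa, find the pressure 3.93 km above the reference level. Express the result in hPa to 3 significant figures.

Barometric formula: P = P₀ exp(−z/H).
z/H = 3930.0/7370.0 = 0.53324; exp(−0.53324) = 0.58670.
P = 1023 × 0.58670 = 600.19 hPa.

P ≈ 600 hPa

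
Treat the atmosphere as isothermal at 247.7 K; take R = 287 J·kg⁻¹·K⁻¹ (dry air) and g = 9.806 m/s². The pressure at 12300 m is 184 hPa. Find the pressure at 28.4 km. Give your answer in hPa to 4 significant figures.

P ≈ 19.97 hPa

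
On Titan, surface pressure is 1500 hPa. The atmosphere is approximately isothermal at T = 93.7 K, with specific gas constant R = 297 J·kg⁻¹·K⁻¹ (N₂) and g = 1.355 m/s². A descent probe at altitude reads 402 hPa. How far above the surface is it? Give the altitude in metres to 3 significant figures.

Scale height: H = RT/g = 297 × 93.7 / 1.355 = 20538 m.
Invert the barometric formula: z = H ln(P₀/P).
P₀/P = 1500/402 = 3.7313; ln(3.7313) = 1.3168.
z = 20538 × 1.3168 = 27044 m.

z ≈ 27000 m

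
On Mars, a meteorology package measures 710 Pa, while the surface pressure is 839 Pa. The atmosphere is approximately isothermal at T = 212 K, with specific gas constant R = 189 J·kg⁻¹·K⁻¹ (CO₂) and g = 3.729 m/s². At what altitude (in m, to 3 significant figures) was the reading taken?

z ≈ 1790 m

Scale height: H = RT/g = 189 × 212 / 3.729 = 10745 m.
Invert the barometric formula: z = H ln(P₀/P).
P₀/P = 839/710 = 1.1817; ln(1.1817) = 0.16695.
z = 10745 × 0.16695 = 1793.9 m.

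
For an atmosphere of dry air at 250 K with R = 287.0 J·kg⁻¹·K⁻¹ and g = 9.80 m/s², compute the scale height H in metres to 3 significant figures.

H ≈ 7320 m

The scale height of an isothermal atmosphere is H = RT/g.
H = 287.0 × 250 / 9.80 = 71750/9.80 = 7321.4 m.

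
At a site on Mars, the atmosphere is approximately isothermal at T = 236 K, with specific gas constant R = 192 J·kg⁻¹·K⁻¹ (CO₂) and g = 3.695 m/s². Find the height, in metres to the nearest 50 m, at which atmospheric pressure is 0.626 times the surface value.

Scale height: H = RT/g = 192 × 236 / 3.695 = 12263 m.
Set P/P₀ = exp(−z/H) = 0.626, so z = −H ln(0.626).
−ln(0.626) = 0.46840; z = 12263 × 0.46840 = 5744.0 m.

z ≈ 5750 m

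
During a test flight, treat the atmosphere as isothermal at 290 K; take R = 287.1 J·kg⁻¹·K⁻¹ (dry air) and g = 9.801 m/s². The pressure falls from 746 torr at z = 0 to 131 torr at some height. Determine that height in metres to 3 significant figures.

Scale height: H = RT/g = 287.1 × 290 / 9.801 = 8494.9 m.
Invert the barometric formula: z = H ln(P₀/P).
P₀/P = 746/131 = 5.6947; ln(5.6947) = 1.7395.
z = 8494.9 × 1.7395 = 14777 m.

z ≈ 14800 m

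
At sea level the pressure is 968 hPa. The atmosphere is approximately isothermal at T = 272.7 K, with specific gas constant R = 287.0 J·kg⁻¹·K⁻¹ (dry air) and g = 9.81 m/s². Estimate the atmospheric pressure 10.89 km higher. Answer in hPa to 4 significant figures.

P ≈ 247.2 hPa

Scale height: H = RT/g = 287.0 × 272.7 / 9.81 = 7978.1 m.
Barometric formula: P = P₀ exp(−z/H).
z/H = 10890/7978.1 = 1.3650; exp(−1.3650) = 0.25538.
P = 968 × 0.25538 = 247.21 hPa.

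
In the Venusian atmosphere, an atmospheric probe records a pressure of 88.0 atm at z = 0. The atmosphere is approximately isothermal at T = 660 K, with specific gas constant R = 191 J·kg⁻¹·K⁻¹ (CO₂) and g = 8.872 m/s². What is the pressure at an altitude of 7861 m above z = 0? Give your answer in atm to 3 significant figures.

Scale height: H = RT/g = 191 × 660 / 8.872 = 14209 m.
Barometric formula: P = P₀ exp(−z/H).
z/H = 7861.0/14209 = 0.55324; exp(−0.55324) = 0.57508.
P = 88.0 × 0.57508 = 50.607 atm.

P ≈ 50.6 atm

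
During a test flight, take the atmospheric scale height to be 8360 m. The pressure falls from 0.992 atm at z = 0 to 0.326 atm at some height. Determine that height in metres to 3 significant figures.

z ≈ 9300 m

Invert the barometric formula: z = H ln(P₀/P).
P₀/P = 0.992/0.326 = 3.0429; ln(3.0429) = 1.1128.
z = 8360.0 × 1.1128 = 9303.0 m.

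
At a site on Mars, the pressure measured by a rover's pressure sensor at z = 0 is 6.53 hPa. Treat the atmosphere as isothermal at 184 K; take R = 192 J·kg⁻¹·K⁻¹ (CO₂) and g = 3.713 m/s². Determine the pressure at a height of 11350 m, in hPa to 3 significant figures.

P ≈ 1.98 hPa

Scale height: H = RT/g = 192 × 184 / 3.713 = 9514.7 m.
Barometric formula: P = P₀ exp(−z/H).
z/H = 11350/9514.7 = 1.1929; exp(−1.1929) = 0.30334.
P = 6.53 × 0.30334 = 1.9808 hPa.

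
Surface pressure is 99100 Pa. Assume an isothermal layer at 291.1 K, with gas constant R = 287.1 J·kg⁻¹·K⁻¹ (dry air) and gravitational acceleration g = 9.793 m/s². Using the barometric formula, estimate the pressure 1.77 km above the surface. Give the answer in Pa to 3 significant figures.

Scale height: H = RT/g = 287.1 × 291.1 / 9.793 = 8534.1 m.
Barometric formula: P = P₀ exp(−z/H).
z/H = 1770.0/8534.1 = 0.20740; exp(−0.20740) = 0.81269.
P = 99100 × 0.81269 = 80538 Pa.

P ≈ 80500 Pa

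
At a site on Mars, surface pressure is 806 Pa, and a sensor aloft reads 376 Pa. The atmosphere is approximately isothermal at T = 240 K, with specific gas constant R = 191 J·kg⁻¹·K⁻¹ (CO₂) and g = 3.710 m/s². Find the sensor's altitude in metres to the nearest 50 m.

Scale height: H = RT/g = 191 × 240 / 3.710 = 12356 m.
Invert the barometric formula: z = H ln(P₀/P).
P₀/P = 806/376 = 2.1436; ln(2.1436) = 0.76249.
z = 12356 × 0.76249 = 9421.3 m.

z ≈ 9400 m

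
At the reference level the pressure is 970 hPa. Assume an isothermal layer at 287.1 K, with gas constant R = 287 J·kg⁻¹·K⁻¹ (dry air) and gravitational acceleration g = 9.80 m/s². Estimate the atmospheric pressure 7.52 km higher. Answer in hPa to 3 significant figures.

P ≈ 397 hPa

Scale height: H = RT/g = 287 × 287.1 / 9.80 = 8407.9 m.
Barometric formula: P = P₀ exp(−z/H).
z/H = 7520.0/8407.9 = 0.89440; exp(−0.89440) = 0.40885.
P = 970 × 0.40885 = 396.58 hPa.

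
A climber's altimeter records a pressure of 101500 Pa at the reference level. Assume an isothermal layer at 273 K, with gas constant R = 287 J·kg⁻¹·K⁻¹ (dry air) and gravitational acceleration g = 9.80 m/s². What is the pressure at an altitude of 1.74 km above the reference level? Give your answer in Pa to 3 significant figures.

Scale height: H = RT/g = 287 × 273 / 9.80 = 7995.0 m.
Barometric formula: P = P₀ exp(−z/H).
z/H = 1740.0/7995.0 = 0.21764; exp(−0.21764) = 0.80441.
P = 101500 × 0.80441 = 81648 Pa.

P ≈ 81600 Pa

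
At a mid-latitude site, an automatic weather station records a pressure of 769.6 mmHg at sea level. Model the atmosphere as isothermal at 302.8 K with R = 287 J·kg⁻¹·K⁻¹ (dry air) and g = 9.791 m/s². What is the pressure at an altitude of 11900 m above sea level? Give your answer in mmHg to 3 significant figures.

Scale height: H = RT/g = 287 × 302.8 / 9.791 = 8875.9 m.
Barometric formula: P = P₀ exp(−z/H).
z/H = 11900/8875.9 = 1.3407; exp(−1.3407) = 0.26166.
P = 769.6 × 0.26166 = 201.37 mmHg.

P ≈ 201 mmHg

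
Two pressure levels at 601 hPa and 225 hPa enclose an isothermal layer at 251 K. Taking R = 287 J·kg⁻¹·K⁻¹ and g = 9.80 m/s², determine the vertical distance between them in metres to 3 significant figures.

Hypsometric equation: Δz = (R T̄/g) ln(P₁/P₂).
R T̄/g = 287 × 251 / 9.80 = 7350.7 m.
ln(601/225) = ln(2.6711) = 0.98249.
Δz = 7350.7 × 0.98249 = 7222.0 m.

Δz ≈ 7220 m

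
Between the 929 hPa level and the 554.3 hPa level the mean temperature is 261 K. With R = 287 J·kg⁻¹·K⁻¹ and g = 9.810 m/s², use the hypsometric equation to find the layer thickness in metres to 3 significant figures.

Δz ≈ 3940 m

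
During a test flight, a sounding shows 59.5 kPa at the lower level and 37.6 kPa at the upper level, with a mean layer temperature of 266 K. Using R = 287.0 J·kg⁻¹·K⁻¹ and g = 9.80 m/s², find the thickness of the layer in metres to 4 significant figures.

Hypsometric equation: Δz = (R T̄/g) ln(P₁/P₂).
R T̄/g = 287.0 × 266 / 9.80 = 7790.0 m.
ln(59.5/37.6) = ln(1.5824) = 0.45894.
Δz = 7790.0 × 0.45894 = 3575.1 m.

Δz ≈ 3575 m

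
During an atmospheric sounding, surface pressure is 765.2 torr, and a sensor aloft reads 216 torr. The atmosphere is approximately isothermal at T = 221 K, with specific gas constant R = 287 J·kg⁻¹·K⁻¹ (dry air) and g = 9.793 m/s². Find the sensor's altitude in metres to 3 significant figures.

Scale height: H = RT/g = 287 × 221 / 9.793 = 6476.8 m.
Invert the barometric formula: z = H ln(P₀/P).
P₀/P = 765.2/216 = 3.5426; ln(3.5426) = 1.2649.
z = 6476.8 × 1.2649 = 8192.5 m.

z ≈ 8190 m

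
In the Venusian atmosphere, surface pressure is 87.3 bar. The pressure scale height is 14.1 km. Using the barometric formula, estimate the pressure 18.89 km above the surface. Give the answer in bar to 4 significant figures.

P ≈ 22.87 bar

Barometric formula: P = P₀ exp(−z/H).
z/H = 18890/14100 = 1.3397; exp(−1.3397) = 0.26192.
P = 87.3 × 0.26192 = 22.866 bar.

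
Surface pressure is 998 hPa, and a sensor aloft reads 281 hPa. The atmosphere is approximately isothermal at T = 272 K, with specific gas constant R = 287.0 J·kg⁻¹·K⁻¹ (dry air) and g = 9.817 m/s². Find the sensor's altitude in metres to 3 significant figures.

z ≈ 10100 m

Scale height: H = RT/g = 287.0 × 272 / 9.817 = 7951.9 m.
Invert the barometric formula: z = H ln(P₀/P).
P₀/P = 998/281 = 3.5516; ln(3.5516) = 1.2674.
z = 7951.9 × 1.2674 = 10078 m.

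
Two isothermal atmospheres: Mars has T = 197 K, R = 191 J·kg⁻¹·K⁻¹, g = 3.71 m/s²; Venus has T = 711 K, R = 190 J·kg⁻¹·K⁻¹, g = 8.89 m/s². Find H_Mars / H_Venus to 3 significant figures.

H = RT/g for each body.
H_Mars = 191 × 197 / 3.71 = 10142 m.
H_Venus = 190 × 711 / 8.89 = 15196 m.
H_Mars/H_Venus = 10142/15196 = 0.66741.

H_Mars/H_Venus ≈ 0.667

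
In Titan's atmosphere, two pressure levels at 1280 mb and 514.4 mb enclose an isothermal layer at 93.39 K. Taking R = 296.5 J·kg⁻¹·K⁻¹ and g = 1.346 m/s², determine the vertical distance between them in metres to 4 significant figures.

Hypsometric equation: Δz = (R T̄/g) ln(P₁/P₂).
R T̄/g = 296.5 × 93.39 / 1.346 = 20572 m.
ln(1280/514.4) = ln(2.4883) = 0.91160.
Δz = 20572 × 0.91160 = 18753 m.

Δz ≈ 18750 m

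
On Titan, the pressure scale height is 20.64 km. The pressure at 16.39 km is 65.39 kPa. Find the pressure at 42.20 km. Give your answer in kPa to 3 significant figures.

P ≈ 18.7 kPa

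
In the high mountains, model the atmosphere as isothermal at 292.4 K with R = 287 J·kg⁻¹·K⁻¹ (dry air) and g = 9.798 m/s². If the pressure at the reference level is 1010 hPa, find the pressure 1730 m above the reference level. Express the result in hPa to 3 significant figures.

Scale height: H = RT/g = 287 × 292.4 / 9.798 = 8564.9 m.
Barometric formula: P = P₀ exp(−z/H).
z/H = 1730.0/8564.9 = 0.20199; exp(−0.20199) = 0.81710.
P = 1010 × 0.81710 = 825.27 hPa.

P ≈ 825 hPa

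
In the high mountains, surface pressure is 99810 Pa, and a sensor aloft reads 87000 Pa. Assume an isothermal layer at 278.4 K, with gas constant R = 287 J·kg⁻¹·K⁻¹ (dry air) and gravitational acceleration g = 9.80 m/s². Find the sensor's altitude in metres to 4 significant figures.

z ≈ 1120 m

Scale height: H = RT/g = 287 × 278.4 / 9.80 = 8153.1 m.
Invert the barometric formula: z = H ln(P₀/P).
P₀/P = 99810/87000 = 1.1472; ln(1.1472) = 0.13732.
z = 8153.1 × 0.13732 = 1119.6 m.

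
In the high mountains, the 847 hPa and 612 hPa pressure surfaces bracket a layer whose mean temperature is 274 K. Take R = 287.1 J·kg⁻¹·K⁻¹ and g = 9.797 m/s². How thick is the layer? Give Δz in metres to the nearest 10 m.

Hypsometric equation: Δz = (R T̄/g) ln(P₁/P₂).
R T̄/g = 287.1 × 274 / 9.797 = 8029.5 m.
ln(847/612) = ln(1.3840) = 0.32498.
Δz = 8029.5 × 0.32498 = 2609.4 m.

Δz ≈ 2610 m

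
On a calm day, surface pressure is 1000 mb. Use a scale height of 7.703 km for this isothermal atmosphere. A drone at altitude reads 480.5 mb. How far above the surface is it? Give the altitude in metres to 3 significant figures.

Invert the barometric formula: z = H ln(P₀/P).
P₀/P = 1000/480.5 = 2.0812; ln(2.0812) = 0.73294.
z = 7703.0 × 0.73294 = 5645.8 m.

z ≈ 5650 m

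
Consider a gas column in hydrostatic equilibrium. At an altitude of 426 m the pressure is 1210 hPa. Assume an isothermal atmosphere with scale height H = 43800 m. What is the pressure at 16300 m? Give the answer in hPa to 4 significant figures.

P ≈ 842.1 hPa

Between two levels, P₂ = P₁ exp(−Δz/H) with Δz = z₂ − z₁.
Δz = 16300 − 426.00 = 15874 m; Δz/H = 15874/43800 = 0.36242.
P₂ = 1210 × exp(−0.36242) = 1210 × 0.69599 = 842.15 hPa.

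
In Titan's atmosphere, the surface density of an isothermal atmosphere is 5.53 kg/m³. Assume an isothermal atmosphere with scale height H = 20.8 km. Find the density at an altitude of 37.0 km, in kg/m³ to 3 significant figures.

ρ ≈ 0.934 kg/m³

In an isothermal atmosphere, density decays like pressure: ρ = ρ₀ exp(−z/H).
z/H = 37000/20800 = 1.7788; exp(−1.7788) = 0.16884.
ρ = 5.53 × 0.16884 = 0.93369 kg/m³.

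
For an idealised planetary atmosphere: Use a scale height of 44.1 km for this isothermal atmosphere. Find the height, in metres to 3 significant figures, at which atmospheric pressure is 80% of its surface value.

Set P/P₀ = exp(−z/H) = 0.8, so z = −H ln(0.8).
−ln(0.8) = 0.22314; z = 44100 × 0.22314 = 9840.5 m.

z ≈ 9840 m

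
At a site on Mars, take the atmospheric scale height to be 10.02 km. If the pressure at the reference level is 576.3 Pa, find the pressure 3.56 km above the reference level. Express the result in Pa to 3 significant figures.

P ≈ 404 Pa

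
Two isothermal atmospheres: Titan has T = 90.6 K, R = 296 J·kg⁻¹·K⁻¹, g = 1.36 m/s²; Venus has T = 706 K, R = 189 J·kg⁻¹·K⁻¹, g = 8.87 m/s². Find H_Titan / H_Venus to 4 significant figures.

H_Titan/H_Venus ≈ 1.311

H = RT/g for each body.
H_Titan = 296 × 90.6 / 1.36 = 19719 m.
H_Venus = 189 × 706 / 8.87 = 15043 m.
H_Titan/H_Venus = 19719/15043 = 1.3108.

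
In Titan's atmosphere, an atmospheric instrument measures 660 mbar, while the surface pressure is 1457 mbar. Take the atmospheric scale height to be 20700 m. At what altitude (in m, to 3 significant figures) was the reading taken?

z ≈ 16400 m

Invert the barometric formula: z = H ln(P₀/P).
P₀/P = 1457/660 = 2.2076; ln(2.2076) = 0.79191.
z = 20700 × 0.79191 = 16393 m.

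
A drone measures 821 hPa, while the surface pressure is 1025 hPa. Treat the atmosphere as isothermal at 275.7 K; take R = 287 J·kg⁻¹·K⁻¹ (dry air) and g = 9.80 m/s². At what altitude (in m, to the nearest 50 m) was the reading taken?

z ≈ 1800 m

Scale height: H = RT/g = 287 × 275.7 / 9.80 = 8074.1 m.
Invert the barometric formula: z = H ln(P₀/P).
P₀/P = 1025/821 = 1.2485; ln(1.2485) = 0.22194.
z = 8074.1 × 0.22194 = 1792.0 m.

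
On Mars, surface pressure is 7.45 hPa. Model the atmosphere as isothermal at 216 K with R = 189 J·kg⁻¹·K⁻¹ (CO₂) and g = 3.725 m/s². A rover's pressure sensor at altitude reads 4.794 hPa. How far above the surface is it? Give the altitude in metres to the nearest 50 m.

z ≈ 4850 m

Scale height: H = RT/g = 189 × 216 / 3.725 = 10959 m.
Invert the barometric formula: z = H ln(P₀/P).
P₀/P = 7.45/4.794 = 1.5540; ln(1.5540) = 0.44083.
z = 10959 × 0.44083 = 4831.1 m.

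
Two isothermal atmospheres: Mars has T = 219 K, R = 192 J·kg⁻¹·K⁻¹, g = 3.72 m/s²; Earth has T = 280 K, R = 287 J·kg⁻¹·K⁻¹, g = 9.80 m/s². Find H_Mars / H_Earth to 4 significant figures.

H_Mars/H_Earth ≈ 1.378

H = RT/g for each body.
H_Mars = 192 × 219 / 3.72 = 11303 m.
H_Earth = 287 × 280 / 9.80 = 8200.0 m.
H_Mars/H_Earth = 11303/8200.0 = 1.3784.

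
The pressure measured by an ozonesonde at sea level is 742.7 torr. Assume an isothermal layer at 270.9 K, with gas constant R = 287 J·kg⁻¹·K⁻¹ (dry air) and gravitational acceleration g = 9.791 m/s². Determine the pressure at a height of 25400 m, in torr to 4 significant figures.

Scale height: H = RT/g = 287 × 270.9 / 9.791 = 7940.8 m.
Barometric formula: P = P₀ exp(−z/H).
z/H = 25400/7940.8 = 3.1987; exp(−3.1987) = 0.040815.
P = 742.7 × 0.040815 = 30.313 torr.

P ≈ 30.31 torr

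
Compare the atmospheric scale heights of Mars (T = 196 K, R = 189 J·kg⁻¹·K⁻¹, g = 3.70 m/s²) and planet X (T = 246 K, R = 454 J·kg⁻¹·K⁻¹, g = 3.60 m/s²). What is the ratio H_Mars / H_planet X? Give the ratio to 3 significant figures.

H = RT/g for each body.
H_Mars = 189 × 196 / 3.70 = 10012 m.
H_planet X = 454 × 246 / 3.60 = 31023 m.
H_Mars/H_planet X = 10012/31023 = 0.32273.

H_Mars/H_planet X ≈ 0.323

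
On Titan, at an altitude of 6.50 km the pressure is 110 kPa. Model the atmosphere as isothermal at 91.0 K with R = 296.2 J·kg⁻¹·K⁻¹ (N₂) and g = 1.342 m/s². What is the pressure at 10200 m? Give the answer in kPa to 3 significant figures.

P ≈ 91.5 kPa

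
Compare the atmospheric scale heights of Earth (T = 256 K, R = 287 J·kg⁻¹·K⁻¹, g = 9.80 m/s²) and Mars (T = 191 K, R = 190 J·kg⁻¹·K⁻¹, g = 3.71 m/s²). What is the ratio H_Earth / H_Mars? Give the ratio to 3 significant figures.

H_Earth/H_Mars ≈ 0.766

H = RT/g for each body.
H_Earth = 287 × 256 / 9.80 = 7497.1 m.
H_Mars = 190 × 191 / 3.71 = 9781.7 m.
H_Earth/H_Mars = 7497.1/9781.7 = 0.76644.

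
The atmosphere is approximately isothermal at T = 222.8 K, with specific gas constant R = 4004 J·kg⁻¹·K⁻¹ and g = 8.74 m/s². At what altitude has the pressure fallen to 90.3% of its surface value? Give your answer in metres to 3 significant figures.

z ≈ 10400 m

Scale height: H = RT/g = 4004 × 222.8 / 8.74 = 102070 m.
Set P/P₀ = exp(−z/H) = 0.903, so z = −H ln(0.903).
−ln(0.903) = 0.10203; z = 102070 × 0.10203 = 10414 m.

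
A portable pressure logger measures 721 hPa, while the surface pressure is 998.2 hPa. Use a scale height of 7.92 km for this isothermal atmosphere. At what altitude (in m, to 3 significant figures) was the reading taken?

z ≈ 2580 m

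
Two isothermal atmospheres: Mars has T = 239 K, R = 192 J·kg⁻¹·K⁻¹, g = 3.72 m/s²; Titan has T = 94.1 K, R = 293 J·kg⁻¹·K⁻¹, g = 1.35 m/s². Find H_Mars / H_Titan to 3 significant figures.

H_Mars/H_Titan ≈ 0.604

H = RT/g for each body.
H_Mars = 192 × 239 / 3.72 = 12335 m.
H_Titan = 293 × 94.1 / 1.35 = 20423 m.
H_Mars/H_Titan = 12335/20423 = 0.60398.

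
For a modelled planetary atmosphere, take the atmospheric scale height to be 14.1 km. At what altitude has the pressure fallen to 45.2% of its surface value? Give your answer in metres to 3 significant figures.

z ≈ 11200 m

Set P/P₀ = exp(−z/H) = 0.452, so z = −H ln(0.452).
−ln(0.452) = 0.79407; z = 14100 × 0.79407 = 11196 m.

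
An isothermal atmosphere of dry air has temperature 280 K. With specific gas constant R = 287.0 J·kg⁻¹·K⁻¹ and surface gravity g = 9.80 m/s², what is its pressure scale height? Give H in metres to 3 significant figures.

The scale height of an isothermal atmosphere is H = RT/g.
H = 287.0 × 280 / 9.80 = 80360/9.80 = 8200.0 m.

H ≈ 8200 m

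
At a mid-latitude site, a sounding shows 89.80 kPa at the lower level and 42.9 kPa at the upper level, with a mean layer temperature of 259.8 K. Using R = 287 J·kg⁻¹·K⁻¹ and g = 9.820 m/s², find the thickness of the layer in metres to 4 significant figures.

Δz ≈ 5609 m

Hypsometric equation: Δz = (R T̄/g) ln(P₁/P₂).
R T̄/g = 287 × 259.8 / 9.820 = 7592.9 m.
ln(89.80/42.9) = ln(2.0932) = 0.73869.
Δz = 7592.9 × 0.73869 = 5608.8 m.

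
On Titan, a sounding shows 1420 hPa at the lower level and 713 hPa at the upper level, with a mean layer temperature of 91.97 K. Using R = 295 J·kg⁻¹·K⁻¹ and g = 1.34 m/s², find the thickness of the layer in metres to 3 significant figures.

Hypsometric equation: Δz = (R T̄/g) ln(P₁/P₂).
R T̄/g = 295 × 91.97 / 1.34 = 20247 m.
ln(1420/713) = ln(1.9916) = 0.68894.
Δz = 20247 × 0.68894 = 13949 m.

Δz ≈ 13900 m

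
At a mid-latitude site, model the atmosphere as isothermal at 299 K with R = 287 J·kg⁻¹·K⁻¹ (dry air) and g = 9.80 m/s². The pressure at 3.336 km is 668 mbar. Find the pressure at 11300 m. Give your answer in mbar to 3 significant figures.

P ≈ 269 mbar

Scale height: H = RT/g = 287 × 299 / 9.80 = 8756.4 m.
Between two levels, P₂ = P₁ exp(−Δz/H) with Δz = z₂ − z₁.
Δz = 11300 − 3336.0 = 7964.0 m; Δz/H = 7964.0/8756.4 = 0.90951.
P₂ = 668 × exp(−0.90951) = 668 × 0.40272 = 269.02 mbar.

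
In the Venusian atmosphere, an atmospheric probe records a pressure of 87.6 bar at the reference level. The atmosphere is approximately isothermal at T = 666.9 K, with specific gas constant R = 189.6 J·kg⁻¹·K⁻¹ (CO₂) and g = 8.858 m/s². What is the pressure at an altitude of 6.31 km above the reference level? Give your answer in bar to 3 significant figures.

P ≈ 56.3 bar

Scale height: H = RT/g = 189.6 × 666.9 / 8.858 = 14275 m.
Barometric formula: P = P₀ exp(−z/H).
z/H = 6310.0/14275 = 0.44203; exp(−0.44203) = 0.64273.
P = 87.6 × 0.64273 = 56.303 bar.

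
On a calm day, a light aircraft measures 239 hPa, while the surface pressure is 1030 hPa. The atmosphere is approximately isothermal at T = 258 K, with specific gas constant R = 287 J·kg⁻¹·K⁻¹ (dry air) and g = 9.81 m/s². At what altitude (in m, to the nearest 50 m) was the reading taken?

z ≈ 11050 m

Scale height: H = RT/g = 287 × 258 / 9.81 = 7548.0 m.
Invert the barometric formula: z = H ln(P₀/P).
P₀/P = 1030/239 = 4.3096; ln(4.3096) = 1.4608.
z = 7548.0 × 1.4608 = 11026 m.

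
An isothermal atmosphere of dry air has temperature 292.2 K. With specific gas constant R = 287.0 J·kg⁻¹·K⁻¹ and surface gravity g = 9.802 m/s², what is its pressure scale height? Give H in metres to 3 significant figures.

The scale height of an isothermal atmosphere is H = RT/g.
H = 287.0 × 292.2 / 9.802 = 83861/9.802 = 8555.5 m.

H ≈ 8560 m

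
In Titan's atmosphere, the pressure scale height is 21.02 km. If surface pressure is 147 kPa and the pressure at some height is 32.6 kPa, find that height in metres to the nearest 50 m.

z ≈ 31650 m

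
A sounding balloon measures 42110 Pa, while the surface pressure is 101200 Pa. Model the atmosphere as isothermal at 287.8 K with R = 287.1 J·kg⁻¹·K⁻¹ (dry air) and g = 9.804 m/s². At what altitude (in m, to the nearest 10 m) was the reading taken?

z ≈ 7390 m

Scale height: H = RT/g = 287.1 × 287.8 / 9.804 = 8427.9 m.
Invert the barometric formula: z = H ln(P₀/P).
P₀/P = 101200/42110 = 2.4032; ln(2.4032) = 0.87680.
z = 8427.9 × 0.87680 = 7389.6 m.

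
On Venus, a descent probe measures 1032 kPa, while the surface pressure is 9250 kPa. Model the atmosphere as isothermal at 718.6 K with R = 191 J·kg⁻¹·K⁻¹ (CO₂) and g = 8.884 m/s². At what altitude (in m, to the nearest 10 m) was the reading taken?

z ≈ 33880 m

Scale height: H = RT/g = 191 × 718.6 / 8.884 = 15449 m.
Invert the barometric formula: z = H ln(P₀/P).
P₀/P = 9250/1032 = 8.9632; ln(8.9632) = 2.1931.
z = 15449 × 2.1931 = 33881 m.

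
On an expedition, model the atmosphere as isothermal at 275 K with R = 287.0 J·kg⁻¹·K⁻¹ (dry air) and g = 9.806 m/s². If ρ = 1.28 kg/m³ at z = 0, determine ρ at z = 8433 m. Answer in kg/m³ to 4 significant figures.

Scale height: H = RT/g = 287.0 × 275 / 9.806 = 8048.6 m.
In an isothermal atmosphere, density decays like pressure: ρ = ρ₀ exp(−z/H).
z/H = 8433.0/8048.6 = 1.0478; exp(−1.0478) = 0.35071.
ρ = 1.28 × 0.35071 = 0.44891 kg/m³.

ρ ≈ 0.4489 kg/m³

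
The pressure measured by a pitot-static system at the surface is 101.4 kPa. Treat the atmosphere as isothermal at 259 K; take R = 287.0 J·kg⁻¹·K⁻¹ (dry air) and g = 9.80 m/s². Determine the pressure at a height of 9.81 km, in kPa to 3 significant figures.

Scale height: H = RT/g = 287.0 × 259 / 9.80 = 7585.0 m.
Barometric formula: P = P₀ exp(−z/H).
z/H = 9810.0/7585.0 = 1.2933; exp(−1.2933) = 0.27436.
P = 101.4 × 0.27436 = 27.820 kPa.

P ≈ 27.8 kPa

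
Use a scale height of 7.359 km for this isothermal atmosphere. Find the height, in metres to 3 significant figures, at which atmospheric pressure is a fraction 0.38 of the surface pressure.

Set P/P₀ = exp(−z/H) = 0.38, so z = −H ln(0.38).
−ln(0.38) = 0.96758; z = 7359.0 × 0.96758 = 7120.4 m.

z ≈ 7120 m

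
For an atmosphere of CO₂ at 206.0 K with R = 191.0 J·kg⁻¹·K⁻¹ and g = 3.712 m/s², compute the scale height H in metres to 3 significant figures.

H ≈ 10600 m

The scale height of an isothermal atmosphere is H = RT/g.
H = 191.0 × 206.0 / 3.712 = 39346/3.712 = 10600 m.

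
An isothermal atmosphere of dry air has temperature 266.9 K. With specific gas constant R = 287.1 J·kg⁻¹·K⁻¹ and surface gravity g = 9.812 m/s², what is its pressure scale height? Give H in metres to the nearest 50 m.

H ≈ 7800 m

The scale height of an isothermal atmosphere is H = RT/g.
H = 287.1 × 266.9 / 9.812 = 76627/9.812 = 7809.5 m.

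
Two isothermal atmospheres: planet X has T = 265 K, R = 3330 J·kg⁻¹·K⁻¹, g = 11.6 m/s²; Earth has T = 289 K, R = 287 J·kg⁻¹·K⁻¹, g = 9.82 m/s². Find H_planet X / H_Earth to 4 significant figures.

H_planet X/H_Earth ≈ 9.007

H = RT/g for each body.
H_planet X = 3330 × 265 / 11.6 = 76073 m.
H_Earth = 287 × 289 / 9.82 = 8446.3 m.
H_planet X/H_Earth = 76073/8446.3 = 9.0067.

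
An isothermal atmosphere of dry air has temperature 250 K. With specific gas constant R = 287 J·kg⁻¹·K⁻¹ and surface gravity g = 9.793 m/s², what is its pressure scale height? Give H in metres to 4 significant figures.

H ≈ 7327 m

The scale height of an isothermal atmosphere is H = RT/g.
H = 287 × 250 / 9.793 = 71750/9.793 = 7326.7 m.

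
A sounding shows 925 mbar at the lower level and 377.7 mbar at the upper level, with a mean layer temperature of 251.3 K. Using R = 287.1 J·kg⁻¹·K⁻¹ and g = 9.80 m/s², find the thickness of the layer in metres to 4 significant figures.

Δz ≈ 6594 m

Hypsometric equation: Δz = (R T̄/g) ln(P₁/P₂).
R T̄/g = 287.1 × 251.3 / 9.80 = 7362.1 m.
ln(925/377.7) = ln(2.4490) = 0.89568.
Δz = 7362.1 × 0.89568 = 6594.1 m.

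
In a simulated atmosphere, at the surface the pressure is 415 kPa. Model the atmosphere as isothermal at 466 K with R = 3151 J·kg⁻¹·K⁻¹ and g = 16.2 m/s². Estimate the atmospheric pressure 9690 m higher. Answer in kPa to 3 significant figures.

P ≈ 373 kPa

Scale height: H = RT/g = 3151 × 466 / 16.2 = 90640 m.
Barometric formula: P = P₀ exp(−z/H).
z/H = 9690.0/90640 = 0.10691; exp(−0.10691) = 0.89861.
P = 415 × 0.89861 = 372.92 kPa.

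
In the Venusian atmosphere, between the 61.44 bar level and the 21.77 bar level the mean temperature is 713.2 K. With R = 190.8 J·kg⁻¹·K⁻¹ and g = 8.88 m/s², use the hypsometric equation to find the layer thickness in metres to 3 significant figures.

Δz ≈ 15900 m

Hypsometric equation: Δz = (R T̄/g) ln(P₁/P₂).
R T̄/g = 190.8 × 713.2 / 8.88 = 15324 m.
ln(61.44/21.77) = ln(2.8222) = 1.0375.
Δz = 15324 × 1.0375 = 15899 m.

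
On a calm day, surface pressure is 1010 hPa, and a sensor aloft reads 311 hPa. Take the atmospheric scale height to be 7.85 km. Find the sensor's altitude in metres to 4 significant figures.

z ≈ 9247 m

Invert the barometric formula: z = H ln(P₀/P).
P₀/P = 1010/311 = 3.2476; ln(3.2476) = 1.1779.
z = 7850.0 × 1.1779 = 9246.5 m.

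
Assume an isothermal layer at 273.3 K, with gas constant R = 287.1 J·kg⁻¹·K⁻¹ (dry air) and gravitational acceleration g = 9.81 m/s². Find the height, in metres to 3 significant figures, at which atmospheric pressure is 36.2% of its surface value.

z ≈ 8130 m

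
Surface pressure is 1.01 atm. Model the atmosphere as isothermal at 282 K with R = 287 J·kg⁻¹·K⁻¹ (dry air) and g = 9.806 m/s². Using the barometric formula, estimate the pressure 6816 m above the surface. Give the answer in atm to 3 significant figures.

Scale height: H = RT/g = 287 × 282 / 9.806 = 8253.5 m.
Barometric formula: P = P₀ exp(−z/H).
z/H = 6816.0/8253.5 = 0.82583; exp(−0.82583) = 0.43787.
P = 1.01 × 0.43787 = 0.44225 atm.

P ≈ 0.442 atm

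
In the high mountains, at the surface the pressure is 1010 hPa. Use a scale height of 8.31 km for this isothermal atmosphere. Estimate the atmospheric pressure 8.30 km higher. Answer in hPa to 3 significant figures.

P ≈ 372 hPa

Barometric formula: P = P₀ exp(−z/H).
z/H = 8300.0/8310.0 = 0.99880; exp(−0.99880) = 0.36832.
P = 1010 × 0.36832 = 372.00 hPa.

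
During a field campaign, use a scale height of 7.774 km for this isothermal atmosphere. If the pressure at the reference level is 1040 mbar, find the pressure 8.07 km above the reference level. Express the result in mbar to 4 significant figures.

P ≈ 368.3 mbar

Barometric formula: P = P₀ exp(−z/H).
z/H = 8070.0/7774.0 = 1.0381; exp(−1.0381) = 0.35413.
P = 1040 × 0.35413 = 368.30 mbar.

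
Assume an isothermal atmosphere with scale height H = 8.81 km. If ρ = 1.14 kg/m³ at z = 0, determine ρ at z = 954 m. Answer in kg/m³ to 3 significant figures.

ρ ≈ 1.02 kg/m³

In an isothermal atmosphere, density decays like pressure: ρ = ρ₀ exp(−z/H).
z/H = 954.00/8810.0 = 0.10829; exp(−0.10829) = 0.89737.
ρ = 1.14 × 0.89737 = 1.0230 kg/m³.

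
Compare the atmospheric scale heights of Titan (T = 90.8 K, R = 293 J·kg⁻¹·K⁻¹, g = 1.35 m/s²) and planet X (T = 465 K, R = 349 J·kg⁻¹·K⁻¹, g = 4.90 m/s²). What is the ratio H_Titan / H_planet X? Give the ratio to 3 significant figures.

H_Titan/H_planet X ≈ 0.595

H = RT/g for each body.
H_Titan = 293 × 90.8 / 1.35 = 19707 m.
H_planet X = 349 × 465 / 4.90 = 33119 m.
H_Titan/H_planet X = 19707/33119 = 0.59504.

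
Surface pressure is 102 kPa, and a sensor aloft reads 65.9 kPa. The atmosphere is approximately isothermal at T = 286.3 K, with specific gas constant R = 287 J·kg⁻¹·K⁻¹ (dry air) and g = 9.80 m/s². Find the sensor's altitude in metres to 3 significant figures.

z ≈ 3660 m

Scale height: H = RT/g = 287 × 286.3 / 9.80 = 8384.5 m.
Invert the barometric formula: z = H ln(P₀/P).
P₀/P = 102/65.9 = 1.5478; ln(1.5478) = 0.43683.
z = 8384.5 × 0.43683 = 3662.6 m.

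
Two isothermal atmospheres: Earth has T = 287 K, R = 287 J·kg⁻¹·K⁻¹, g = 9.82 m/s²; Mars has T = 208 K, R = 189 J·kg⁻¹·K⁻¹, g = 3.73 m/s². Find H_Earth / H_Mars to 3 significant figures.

H_Earth/H_Mars ≈ 0.796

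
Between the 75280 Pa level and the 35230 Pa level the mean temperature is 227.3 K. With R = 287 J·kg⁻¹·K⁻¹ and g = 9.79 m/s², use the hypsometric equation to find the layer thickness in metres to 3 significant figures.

Hypsometric equation: Δz = (R T̄/g) ln(P₁/P₂).
R T̄/g = 287 × 227.3 / 9.79 = 6663.4 m.
ln(75280/35230) = ln(2.1368) = 0.75931.
Δz = 6663.4 × 0.75931 = 5059.6 m.

Δz ≈ 5060 m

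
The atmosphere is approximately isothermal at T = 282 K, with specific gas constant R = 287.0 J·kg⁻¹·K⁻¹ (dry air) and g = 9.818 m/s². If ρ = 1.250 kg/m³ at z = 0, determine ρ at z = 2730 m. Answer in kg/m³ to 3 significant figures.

ρ ≈ 0.898 kg/m³

Scale height: H = RT/g = 287.0 × 282 / 9.818 = 8243.4 m.
In an isothermal atmosphere, density decays like pressure: ρ = ρ₀ exp(−z/H).
z/H = 2730.0/8243.4 = 0.33117; exp(−0.33117) = 0.71808.
ρ = 1.250 × 0.71808 = 0.89760 kg/m³.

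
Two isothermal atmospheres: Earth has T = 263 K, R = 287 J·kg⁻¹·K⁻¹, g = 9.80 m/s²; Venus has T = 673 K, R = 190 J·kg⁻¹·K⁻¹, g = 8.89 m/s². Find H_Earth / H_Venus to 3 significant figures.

H_Earth/H_Venus ≈ 0.535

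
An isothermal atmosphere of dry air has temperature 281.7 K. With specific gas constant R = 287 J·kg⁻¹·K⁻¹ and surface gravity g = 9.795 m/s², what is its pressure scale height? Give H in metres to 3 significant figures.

The scale height of an isothermal atmosphere is H = RT/g.
H = 287 × 281.7 / 9.795 = 80848/9.795 = 8254.0 m.

H ≈ 8250 m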